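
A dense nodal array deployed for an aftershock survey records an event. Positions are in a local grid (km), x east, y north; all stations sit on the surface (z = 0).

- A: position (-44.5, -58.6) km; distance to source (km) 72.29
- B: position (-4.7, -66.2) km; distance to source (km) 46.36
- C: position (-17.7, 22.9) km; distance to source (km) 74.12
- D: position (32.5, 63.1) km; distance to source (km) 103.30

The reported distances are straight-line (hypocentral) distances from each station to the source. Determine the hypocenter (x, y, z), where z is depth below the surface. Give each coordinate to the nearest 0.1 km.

Each station gives a sphere (x−x_i)² + (y−y_i)² + z² = d_i² (stations at z=0).
Subtracting the A sphere from B and C: z² cancels, leaving linear equations in x and y:
79.6 x − 15.2 y = 2066.91
53.6 x + 163.0 y = -4844.44
Solving: x ≈ 19.092, y ≈ -35.999 km (keep extra digits for the depth step; rounded: 19.1, -36.0).
Then from the A sphere: z² = 72.29² − (x + 44.5)² − (y + 58.6)² with x = 19.092, y = -35.999, so z ≈ 25.906 ≈ 25.9 km.
Check against D (with the unrounded solution): distance 103.30 ≈ 103.30 km. ✓

x ≈ 19.1 km, y ≈ -36.0 km, depth ≈ 25.9 km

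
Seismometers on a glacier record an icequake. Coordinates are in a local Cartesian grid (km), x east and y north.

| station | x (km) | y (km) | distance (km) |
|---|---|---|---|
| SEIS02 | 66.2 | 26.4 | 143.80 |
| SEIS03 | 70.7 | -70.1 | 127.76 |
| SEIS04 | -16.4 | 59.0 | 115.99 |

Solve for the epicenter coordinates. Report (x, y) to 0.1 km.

x ≈ -55.5 km, y ≈ -50.2 km

Circle about each station: (x − 66.2)² + (y − 26.4)² = 143.80²; (x − 70.7)² + (y + 70.1)² = 127.76²; (x + 16.4)² + (y − 59.0)² = 115.99².
Subtracting the SEIS02 equation from the SEIS03 and SEIS04 equations removes the quadratic terms:
9.0 x − 193.0 y = 9188.92
-165.2 x + 65.2 y = 5895.32
Solving the 2×2 system: x ≈ -55.5, y ≈ -50.2 km.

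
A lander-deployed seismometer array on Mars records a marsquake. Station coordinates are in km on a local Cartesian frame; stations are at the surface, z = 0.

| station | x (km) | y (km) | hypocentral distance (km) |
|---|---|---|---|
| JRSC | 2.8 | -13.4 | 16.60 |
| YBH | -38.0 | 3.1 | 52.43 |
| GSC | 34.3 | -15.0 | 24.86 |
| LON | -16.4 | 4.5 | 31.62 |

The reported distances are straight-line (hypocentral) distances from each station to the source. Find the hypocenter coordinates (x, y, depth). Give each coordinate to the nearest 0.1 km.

x ≈ 13.7 km, y ≈ -2.7 km, depth ≈ 6.5 km

Each station gives a sphere (x−x_i)² + (y−y_i)² + z² = d_i² (stations at z=0).
Subtracting the JRSC sphere from YBH and GSC: z² cancels, leaving linear equations in x and y:
-81.6 x + 33.0 y = -1207.13
63.0 x − 3.2 y = 871.63
Solving: x ≈ 13.698, y ≈ -2.709 km (keep extra digits for the depth step; rounded: 13.7, -2.7).
Then from the JRSC sphere: z² = 16.60² − (x − 2.8)² − (y + 13.4)² with x = 13.698, y = -2.709, so z ≈ 6.519 ≈ 6.5 km.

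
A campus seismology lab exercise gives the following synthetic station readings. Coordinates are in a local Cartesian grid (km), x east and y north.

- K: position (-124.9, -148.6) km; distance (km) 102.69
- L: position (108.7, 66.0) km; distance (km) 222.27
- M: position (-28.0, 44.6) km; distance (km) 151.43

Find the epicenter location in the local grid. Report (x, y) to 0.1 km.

(-31.1, -106.8)

Circle about each station: (x + 124.9)² + (y + 148.6)² = 102.69²; (x − 108.7)² + (y − 66.0)² = 222.27²; (x + 28.0)² + (y − 44.6)² = 151.43².
Subtracting the K equation from the L and M equations removes the quadratic terms:
467.2 x + 429.2 y = -60369.00
193.8 x + 386.4 y = -47294.62
Solving the 2×2 system: x ≈ -31.1, y ≈ -106.8 km.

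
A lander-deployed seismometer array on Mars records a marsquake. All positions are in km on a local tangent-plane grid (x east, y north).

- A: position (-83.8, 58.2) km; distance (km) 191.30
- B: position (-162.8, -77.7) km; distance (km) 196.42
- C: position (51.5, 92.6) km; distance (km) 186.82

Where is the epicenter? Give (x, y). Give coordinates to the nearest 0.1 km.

Circle about each station: (x + 83.8)² + (y − 58.2)² = 191.30²; (x + 162.8)² + (y + 77.7)² = 196.42²; (x − 51.5)² + (y − 92.6)² = 186.82².
Subtracting pairs of circle equations eliminates x²+y² and gives linear equations (the radical axes):
-158.0 x − 271.8 y = 20146.32
270.6 x + 68.8 y = 2511.31
Solving the 2×2 system: x ≈ 33.0, y ≈ -93.3 km.

x ≈ 33.0 km, y ≈ -93.3 km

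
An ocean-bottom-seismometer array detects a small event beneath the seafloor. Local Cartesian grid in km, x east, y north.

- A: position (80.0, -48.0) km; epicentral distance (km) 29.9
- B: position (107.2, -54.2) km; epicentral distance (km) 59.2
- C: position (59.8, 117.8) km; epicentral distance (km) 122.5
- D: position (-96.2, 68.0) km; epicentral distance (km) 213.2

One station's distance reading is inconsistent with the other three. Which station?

A

Solve using three stations at a time. Using B, C, D (subtract circle equations pairwise → linear system) gives (x, y) ≈ (107.5, 5.0).
Distances from that point to each station vs reported:
  A: calculated 59.7 vs reported 29.9 → residual 29.8 km
  B: calculated 59.2 vs reported 59.2 → residual 0.0 km
  C: calculated 122.5 vs reported 122.5 → residual 0.0 km
  D: calculated 213.2 vs reported 213.2 → residual 0.0 km
B, C, D are mutually consistent (residuals ≈ 0); A is off by 29.8 km.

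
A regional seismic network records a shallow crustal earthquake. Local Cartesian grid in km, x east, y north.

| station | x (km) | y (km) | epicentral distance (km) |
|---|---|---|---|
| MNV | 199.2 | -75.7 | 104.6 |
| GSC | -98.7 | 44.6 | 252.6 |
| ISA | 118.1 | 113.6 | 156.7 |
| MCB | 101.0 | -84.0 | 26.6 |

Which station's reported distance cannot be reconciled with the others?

ISA

Solve using three stations at a time. Using MNV, GSC, MCB (subtract circle equations pairwise → linear system) gives (x, y) ≈ (100.6, -110.6).
Distances from that point to each station vs reported:
  MNV: calculated 104.6 vs reported 104.6 → residual 0.0 km
  GSC: calculated 252.6 vs reported 252.6 → residual 0.0 km
  ISA: calculated 224.9 vs reported 156.7 → residual 68.2 km
  MCB: calculated 26.6 vs reported 26.6 → residual 0.0 km
MNV, GSC, MCB are mutually consistent (residuals ≈ 0); ISA is off by 68.2 km.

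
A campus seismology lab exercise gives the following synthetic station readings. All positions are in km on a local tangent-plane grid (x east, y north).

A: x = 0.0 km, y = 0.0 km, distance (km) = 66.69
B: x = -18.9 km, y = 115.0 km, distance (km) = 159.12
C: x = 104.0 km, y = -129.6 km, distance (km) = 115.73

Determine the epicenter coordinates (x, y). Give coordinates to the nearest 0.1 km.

Circle about each station: x² + y² = 66.69²; (x + 18.9)² + (y − 115.0)² = 159.12²; (x − 104.0)² + (y + 129.6)² = 115.73².
Subtracting pairs of circle equations eliminates x²+y² and gives linear equations (the radical axes):
-37.8 x + 230.0 y = -7289.41
208.0 x − 259.2 y = 18666.28
Solving the 2×2 system: x ≈ 63.2, y ≈ -21.3 km.
Check against A (with the unrounded x, y): √(x²+y²) = 66.68 ≈ 66.69 km. ✓

x ≈ 63.2 km, y ≈ -21.3 km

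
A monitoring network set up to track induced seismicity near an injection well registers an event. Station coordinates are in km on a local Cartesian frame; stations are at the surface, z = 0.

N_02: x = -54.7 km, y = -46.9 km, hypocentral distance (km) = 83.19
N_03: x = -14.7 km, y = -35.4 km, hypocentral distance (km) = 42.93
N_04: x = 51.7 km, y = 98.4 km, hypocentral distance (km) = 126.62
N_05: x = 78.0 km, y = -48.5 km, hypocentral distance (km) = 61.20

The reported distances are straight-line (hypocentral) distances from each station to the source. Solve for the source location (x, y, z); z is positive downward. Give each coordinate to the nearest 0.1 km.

x ≈ 23.9 km, y ≈ -24.2 km, depth ≈ 15.1 km

Each station gives a sphere (x−x_i)² + (y−y_i)² + z² = d_i² (stations at z=0).
Subtracting the N_02 sphere from N_03 and N_04: z² cancels, leaving linear equations in x and y:
80.0 x + 23.0 y = 1355.14
212.8 x + 290.6 y = -1948.30
Solving: x ≈ 23.898, y ≈ -24.204 km (keep extra digits for the depth step; rounded: 23.9, -24.2).
Then from the N_02 sphere: z² = 83.19² − (x + 54.7)² − (y + 46.9)² with x = 23.898, y = -24.204, so z ≈ 15.094 ≈ 15.1 km.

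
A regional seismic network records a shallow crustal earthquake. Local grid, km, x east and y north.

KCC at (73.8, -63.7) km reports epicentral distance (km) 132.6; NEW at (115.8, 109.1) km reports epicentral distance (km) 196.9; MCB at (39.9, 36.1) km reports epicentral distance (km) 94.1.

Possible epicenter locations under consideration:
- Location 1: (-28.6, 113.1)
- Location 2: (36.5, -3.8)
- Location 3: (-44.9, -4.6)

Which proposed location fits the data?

For each candidate, compare |candidate − station| to the reported distance:
Location 1: residuals KCC 71.7, NEW 52.4, MCB 9.0 → max 71.7 km
Location 2: residuals KCC 62.0, NEW 58.9, MCB 54.1 → max 62.0 km
Location 3: residuals KCC 0.0, NEW 0.0, MCB 0.0 → max 0.0 km
Only Location 3 has all residuals ≈ 0.

Location 3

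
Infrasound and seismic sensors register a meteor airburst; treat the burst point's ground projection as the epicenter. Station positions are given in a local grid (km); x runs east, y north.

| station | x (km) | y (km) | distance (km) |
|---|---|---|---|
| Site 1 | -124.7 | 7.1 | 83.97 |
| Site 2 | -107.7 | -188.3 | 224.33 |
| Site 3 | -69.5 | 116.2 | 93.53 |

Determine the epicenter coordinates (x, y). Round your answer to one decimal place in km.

(-43.0, 26.5)

Circle about each station: (x + 124.7)² + (y − 7.1)² = 83.97²; (x + 107.7)² + (y + 188.3)² = 224.33²; (x + 69.5)² + (y − 116.2)² = 93.53².
Subtracting pairs of circle equations eliminates x²+y² and gives linear equations (the radical axes):
34.0 x − 390.8 y = -11817.31
110.4 x + 218.2 y = 1035.29
Solving the 2×2 system: x ≈ -43.0, y ≈ 26.5 km.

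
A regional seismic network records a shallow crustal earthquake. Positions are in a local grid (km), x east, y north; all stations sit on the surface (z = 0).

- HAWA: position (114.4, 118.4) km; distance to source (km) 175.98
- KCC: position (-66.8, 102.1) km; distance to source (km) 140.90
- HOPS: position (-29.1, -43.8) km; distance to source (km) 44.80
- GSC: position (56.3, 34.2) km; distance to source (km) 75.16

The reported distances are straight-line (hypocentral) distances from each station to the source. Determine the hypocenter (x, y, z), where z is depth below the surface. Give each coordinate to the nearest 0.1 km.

Each station gives a sphere (x−x_i)² + (y−y_i)² + z² = d_i² (stations at z=0).
Subtracting the HAWA sphere from KCC and HOPS: z² cancels, leaving linear equations in x and y:
-362.4 x − 32.6 y = -1103.12
-287.0 x − 324.4 y = 4621.25
Solving: x ≈ 4.699, y ≈ -18.403 km (keep extra digits for the depth step; rounded: 4.7, -18.4).
Then from the HAWA sphere: z² = 175.98² − (x − 114.4)² − (y − 118.4)² with x = 4.699, y = -18.403, so z ≈ 14.819 ≈ 14.8 km.
Check against GSC (with the unrounded solution): distance 75.16 ≈ 75.16 km. ✓

(4.7, -18.4, 14.8)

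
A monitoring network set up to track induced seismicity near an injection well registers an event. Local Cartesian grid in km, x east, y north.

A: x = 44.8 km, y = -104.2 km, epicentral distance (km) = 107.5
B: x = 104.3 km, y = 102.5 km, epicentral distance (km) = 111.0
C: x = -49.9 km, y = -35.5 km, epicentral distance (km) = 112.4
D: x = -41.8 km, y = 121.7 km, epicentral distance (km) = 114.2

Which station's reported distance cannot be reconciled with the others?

Solve using three stations at a time. Using A, B, C (subtract circle equations pairwise → linear system) gives (x, y) ≈ (55.8, 2.7).
Distances from that point to each station vs reported:
  A: calculated 107.5 vs reported 107.5 → residual 0.0 km
  B: calculated 111.0 vs reported 111.0 → residual 0.0 km
  C: calculated 112.4 vs reported 112.4 → residual 0.0 km
  D: calculated 153.9 vs reported 114.2 → residual 39.7 km
A, B, C are mutually consistent (residuals ≈ 0); D is off by 39.7 km.

D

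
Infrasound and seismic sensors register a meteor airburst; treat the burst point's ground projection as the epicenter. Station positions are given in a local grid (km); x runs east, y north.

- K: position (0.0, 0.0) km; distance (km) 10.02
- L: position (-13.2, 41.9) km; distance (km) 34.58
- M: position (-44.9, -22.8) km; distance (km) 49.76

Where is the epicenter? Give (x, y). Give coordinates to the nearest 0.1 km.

(-5.9, 8.1)

Circle about each station: x² + y² = 10.02²; (x + 13.2)² + (y − 41.9)² = 34.58²; (x + 44.9)² + (y + 22.8)² = 49.76².
Subtracting the K equation from the L and M equations removes the quadratic terms:
-26.4 x + 83.8 y = 834.47
-89.8 x − 45.6 y = 160.19
Solving the 2×2 system: x ≈ -5.9, y ≈ 8.1 km.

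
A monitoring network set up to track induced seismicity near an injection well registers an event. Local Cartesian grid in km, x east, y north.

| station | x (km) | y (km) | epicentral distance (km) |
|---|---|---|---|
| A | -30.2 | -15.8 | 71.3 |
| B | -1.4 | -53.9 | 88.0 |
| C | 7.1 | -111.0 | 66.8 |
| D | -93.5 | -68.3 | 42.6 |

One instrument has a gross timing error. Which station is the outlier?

B

Solve using three stations at a time. Using A, C, D (subtract circle equations pairwise → linear system) gives (x, y) ≈ (-53.6, -83.1).
Distances from that point to each station vs reported:
  A: calculated 71.3 vs reported 71.3 → residual 0.0 km
  B: calculated 59.8 vs reported 88.0 → residual 28.2 km
  C: calculated 66.8 vs reported 66.8 → residual 0.0 km
  D: calculated 42.6 vs reported 42.6 → residual 0.0 km
A, C, D are mutually consistent (residuals ≈ 0); B is off by 28.2 km.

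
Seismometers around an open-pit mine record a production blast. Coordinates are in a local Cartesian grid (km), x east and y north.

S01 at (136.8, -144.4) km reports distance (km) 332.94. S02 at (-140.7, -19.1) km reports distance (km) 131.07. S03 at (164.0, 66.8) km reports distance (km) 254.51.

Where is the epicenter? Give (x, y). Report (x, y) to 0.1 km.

Circle about each station: (x − 136.8)² + (y + 144.4)² = 332.94²; (x + 140.7)² + (y + 19.1)² = 131.07²; (x − 164.0)² + (y − 66.8)² = 254.51².
Subtracting the S01 equation from the S02 and S03 equations removes the quadratic terms:
-555.0 x + 250.6 y = 74265.40
54.4 x + 422.4 y = 37866.34
Solving the 2×2 system: x ≈ -88.2, y ≈ 101.0 km.
Check against S01 (with the unrounded x, y): √((x − 136.8)²+(y + 144.4)²) = 332.94 ≈ 332.94 km. ✓

(-88.2, 101.0)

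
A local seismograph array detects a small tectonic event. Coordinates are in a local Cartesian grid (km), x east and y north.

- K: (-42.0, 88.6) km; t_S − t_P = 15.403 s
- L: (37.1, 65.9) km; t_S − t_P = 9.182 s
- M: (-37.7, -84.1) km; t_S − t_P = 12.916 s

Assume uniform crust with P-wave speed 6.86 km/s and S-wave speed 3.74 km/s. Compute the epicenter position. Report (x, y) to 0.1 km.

(38.0, -9.6)

Distance from S−P lag: d = Δt · v_P v_S / (v_P − v_S) = Δt · (6.86·3.74)/(6.86−3.74) ≈ 8.2232·Δt.
So d_K = 126.66, d_L = 75.51, d_M = 106.21 km.
Circle about each station: (x + 42.0)² + (y − 88.6)² = 126.66²; (x − 37.1)² + (y − 65.9)² = 75.51²; (x + 37.7)² + (y + 84.1)² = 106.21².
Subtracting the K equation from the L and M equations removes the quadratic terms:
158.2 x − 45.4 y = 6446.26
8.6 x − 345.4 y = 3642.33
Solving the 2×2 system: x ≈ 38.0, y ≈ -9.6 km.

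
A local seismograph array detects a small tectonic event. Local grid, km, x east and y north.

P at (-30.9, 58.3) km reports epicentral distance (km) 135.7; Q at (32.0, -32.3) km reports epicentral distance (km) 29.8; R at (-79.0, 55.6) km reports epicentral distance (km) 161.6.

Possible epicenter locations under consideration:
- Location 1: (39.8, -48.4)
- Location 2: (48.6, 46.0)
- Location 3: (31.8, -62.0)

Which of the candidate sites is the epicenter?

Location 3

For each candidate, compare |candidate − station| to the reported distance:
Location 1: residuals P 7.7, Q 11.9, R 3.7 → max 11.9 km
Location 2: residuals P 55.3, Q 50.2, R 33.6 → max 55.3 km
Location 3: residuals P 0.0, Q 0.1, R 0.0 → max 0.1 km
Only Location 3 has all residuals ≈ 0.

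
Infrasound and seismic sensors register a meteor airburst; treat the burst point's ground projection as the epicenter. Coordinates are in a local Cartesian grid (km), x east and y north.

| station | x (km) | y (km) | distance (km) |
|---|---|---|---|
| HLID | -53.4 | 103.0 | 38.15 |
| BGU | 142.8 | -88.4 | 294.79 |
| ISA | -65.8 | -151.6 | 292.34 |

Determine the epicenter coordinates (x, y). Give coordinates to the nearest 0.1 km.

Circle about each station: (x + 53.4)² + (y − 103.0)² = 38.15²; (x − 142.8)² + (y + 88.4)² = 294.79²; (x + 65.8)² + (y + 151.6)² = 292.34².
Subtracting the HLID equation from the BGU and ISA equations removes the quadratic terms:
392.4 x − 382.8 y = -70699.88
-24.8 x − 509.2 y = -70155.61
Solving the 2×2 system: x ≈ -43.7, y ≈ 139.9 km.

x ≈ -43.7 km, y ≈ 139.9 km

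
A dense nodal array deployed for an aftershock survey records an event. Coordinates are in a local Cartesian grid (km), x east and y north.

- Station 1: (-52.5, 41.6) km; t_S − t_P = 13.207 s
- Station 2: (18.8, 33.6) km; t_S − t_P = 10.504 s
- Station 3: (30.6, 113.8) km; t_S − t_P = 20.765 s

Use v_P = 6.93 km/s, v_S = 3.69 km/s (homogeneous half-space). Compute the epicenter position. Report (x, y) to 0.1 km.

Distance from S−P lag: d = Δt · v_P v_S / (v_P − v_S) = Δt · (6.93·3.69)/(6.93−3.69) ≈ 7.8925·Δt.
So d_Station 1 = 104.24, d_Station 2 = 82.90, d_Station 3 = 163.89 km.
Circle about each station: (x + 52.5)² + (y − 41.6)² = 104.24²; (x − 18.8)² + (y − 33.6)² = 82.90²; (x − 30.6)² + (y − 113.8)² = 163.89².
Subtracting the Station 1 equation from the Station 2 and Station 3 equations removes the quadratic terms:
142.6 x − 16.0 y = 989.16
166.2 x + 144.4 y = -6593.96
Solving the 2×2 system: x ≈ 1.6, y ≈ -47.5 km.
Check against Station 1 (with the unrounded x, y): √((x + 52.5)²+(y − 41.6)²) = 104.25 ≈ 104.24 km. ✓

1.6 km east, -47.5 km north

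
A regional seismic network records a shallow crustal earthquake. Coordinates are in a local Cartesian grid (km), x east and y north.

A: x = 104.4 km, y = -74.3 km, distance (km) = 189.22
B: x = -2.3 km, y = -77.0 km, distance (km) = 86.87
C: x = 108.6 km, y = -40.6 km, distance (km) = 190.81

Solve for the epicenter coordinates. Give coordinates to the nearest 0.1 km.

Circle about each station: (x − 104.4)² + (y + 74.3)² = 189.22²; (x + 2.3)² + (y + 77.0)² = 86.87²; (x − 108.6)² + (y + 40.6)² = 190.81².
Subtracting the A equation from the B and C equations removes the quadratic terms:
-213.4 x − 5.4 y = 17772.25
8.4 x + 67.4 y = -3581.78
Solving the 2×2 system: x ≈ -82.2, y ≈ -42.9 km.

x ≈ -82.2 km, y ≈ -42.9 km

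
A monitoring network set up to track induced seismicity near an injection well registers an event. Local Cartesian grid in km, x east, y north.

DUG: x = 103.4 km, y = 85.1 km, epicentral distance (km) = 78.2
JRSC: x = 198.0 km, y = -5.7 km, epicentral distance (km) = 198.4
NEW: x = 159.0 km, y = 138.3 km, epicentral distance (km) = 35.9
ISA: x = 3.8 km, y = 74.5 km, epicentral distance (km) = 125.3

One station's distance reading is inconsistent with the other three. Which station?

NEW

Solve using three stations at a time. Using DUG, JRSC, ISA (subtract circle equations pairwise → linear system) gives (x, y) ≈ (92.9, 162.6).
Distances from that point to each station vs reported:
  DUG: calculated 78.2 vs reported 78.2 → residual 0.0 km
  JRSC: calculated 198.4 vs reported 198.4 → residual 0.0 km
  NEW: calculated 70.4 vs reported 35.9 → residual 34.5 km
  ISA: calculated 125.3 vs reported 125.3 → residual 0.0 km
DUG, JRSC, ISA are mutually consistent (residuals ≈ 0); NEW is off by 34.5 km.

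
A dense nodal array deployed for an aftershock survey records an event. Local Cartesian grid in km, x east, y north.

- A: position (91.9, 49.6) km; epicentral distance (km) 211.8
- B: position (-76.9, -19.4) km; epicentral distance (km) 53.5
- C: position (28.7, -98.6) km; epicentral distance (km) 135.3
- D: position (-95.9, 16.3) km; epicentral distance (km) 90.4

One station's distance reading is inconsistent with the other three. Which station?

Solve using three stations at a time. Using A, B, D (subtract circle equations pairwise → linear system) gives (x, y) ≈ (-80.9, -73.0).
Distances from that point to each station vs reported:
  A: calculated 211.9 vs reported 211.8 → residual 0.1 km
  B: calculated 53.7 vs reported 53.5 → residual 0.2 km
  C: calculated 112.5 vs reported 135.3 → residual 22.8 km
  D: calculated 90.5 vs reported 90.4 → residual 0.1 km
A, B, D are mutually consistent (residuals ≈ 0); C is off by 22.8 km.

C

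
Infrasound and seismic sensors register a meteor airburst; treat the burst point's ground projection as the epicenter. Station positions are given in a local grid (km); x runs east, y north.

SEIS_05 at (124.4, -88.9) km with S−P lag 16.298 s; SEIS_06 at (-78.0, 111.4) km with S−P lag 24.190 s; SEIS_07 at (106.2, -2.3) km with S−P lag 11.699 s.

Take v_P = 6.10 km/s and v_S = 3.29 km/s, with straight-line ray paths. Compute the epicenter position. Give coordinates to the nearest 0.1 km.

Distance from S−P lag: d = Δt · v_P v_S / (v_P − v_S) = Δt · (6.10·3.29)/(6.10−3.29) ≈ 7.1420·Δt.
So d_SEIS_05 = 116.40, d_SEIS_06 = 172.76, d_SEIS_07 = 83.55 km.
Circle about each station: (x − 124.4)² + (y + 88.9)² = 116.40²; (x + 78.0)² + (y − 111.4)² = 172.76²; (x − 106.2)² + (y + 2.3)² = 83.55².
Subtracting the SEIS_05 equation from the SEIS_06 and SEIS_07 equations removes the quadratic terms:
-404.8 x + 400.6 y = -21181.67
-36.4 x + 173.2 y = -5526.48
Solving the 2×2 system: x ≈ 26.2, y ≈ -26.4 km.

26.2 km east, -26.4 km north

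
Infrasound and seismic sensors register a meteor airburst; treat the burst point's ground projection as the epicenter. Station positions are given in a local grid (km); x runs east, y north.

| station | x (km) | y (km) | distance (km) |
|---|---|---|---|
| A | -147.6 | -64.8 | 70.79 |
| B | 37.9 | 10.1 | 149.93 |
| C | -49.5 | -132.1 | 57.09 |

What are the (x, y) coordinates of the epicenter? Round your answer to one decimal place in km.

(-79.3, -83.4)

Circle about each station: (x + 147.6)² + (y + 64.8)² = 70.79²; (x − 37.9)² + (y − 10.1)² = 149.93²; (x + 49.5)² + (y + 132.1)² = 57.09².
Subtracting pairs of circle equations eliminates x²+y² and gives linear equations (the radical axes):
371.0 x + 149.8 y = -41914.16
196.2 x − 134.6 y = -4332.18
Solving the 2×2 system: x ≈ -79.3, y ≈ -83.4 km.
Check against A (with the unrounded x, y): √((x + 147.6)²+(y + 64.8)²) = 70.79 ≈ 70.79 km. ✓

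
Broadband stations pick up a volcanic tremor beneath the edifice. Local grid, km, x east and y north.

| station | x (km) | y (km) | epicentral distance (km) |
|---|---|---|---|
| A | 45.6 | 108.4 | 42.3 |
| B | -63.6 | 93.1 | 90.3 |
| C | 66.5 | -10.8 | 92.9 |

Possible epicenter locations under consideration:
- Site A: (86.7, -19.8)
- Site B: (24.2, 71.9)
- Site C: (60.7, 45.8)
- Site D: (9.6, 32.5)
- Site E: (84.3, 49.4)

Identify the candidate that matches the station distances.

Site B

For each candidate, compare |candidate − station| to the reported distance:
Site A: residuals A 92.3, B 97.7, C 70.8 → max 97.7 km
Site B: residuals A 0.0, B 0.0, C 0.0 → max 0.0 km
Site C: residuals A 22.1, B 42.7, C 36.0 → max 42.7 km
Site D: residuals A 41.7, B 4.7, C 21.4 → max 41.7 km
Site E: residuals A 28.3, B 63.9, C 30.1 → max 63.9 km
Only Site B has all residuals ≈ 0.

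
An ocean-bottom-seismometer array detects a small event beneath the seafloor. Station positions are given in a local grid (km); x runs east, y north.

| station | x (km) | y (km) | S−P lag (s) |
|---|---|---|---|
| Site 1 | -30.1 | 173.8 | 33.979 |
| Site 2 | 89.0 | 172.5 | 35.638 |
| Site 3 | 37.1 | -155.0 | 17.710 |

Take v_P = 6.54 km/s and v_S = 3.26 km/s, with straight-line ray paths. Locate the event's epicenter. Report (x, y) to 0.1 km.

Distance from S−P lag: d = Δt · v_P v_S / (v_P − v_S) = Δt · (6.54·3.26)/(6.54−3.26) ≈ 6.5001·Δt.
So d_Site 1 = 220.87, d_Site 2 = 231.65, d_Site 3 = 115.12 km.
Circle about each station: (x + 30.1)² + (y − 173.8)² = 220.87²; (x − 89.0)² + (y − 172.5)² = 231.65²; (x − 37.1)² + (y + 155.0)² = 115.12².
Subtracting the Site 1 equation from the Site 2 and Site 3 equations removes the quadratic terms:
238.2 x − 2.6 y = 1686.63
134.4 x − 657.6 y = 29819.90
Solving the 2×2 system: x ≈ 6.6, y ≈ -44.0 km.

(6.6, -44.0)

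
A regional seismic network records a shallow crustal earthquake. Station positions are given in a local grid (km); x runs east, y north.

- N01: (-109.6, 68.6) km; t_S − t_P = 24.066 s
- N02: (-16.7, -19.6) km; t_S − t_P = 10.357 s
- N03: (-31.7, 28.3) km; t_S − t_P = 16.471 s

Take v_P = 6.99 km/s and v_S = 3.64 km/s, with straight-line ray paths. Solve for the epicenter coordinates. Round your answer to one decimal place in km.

Distance from S−P lag: d = Δt · v_P v_S / (v_P − v_S) = Δt · (6.99·3.64)/(6.99−3.64) ≈ 7.5951·Δt.
So d_N01 = 182.78, d_N02 = 78.66, d_N03 = 125.10 km.
Circle about each station: (x + 109.6)² + (y − 68.6)² = 182.78²; (x + 16.7)² + (y + 19.6)² = 78.66²; (x + 31.7)² + (y − 28.3)² = 125.10².
Subtracting the N01 equation from the N02 and N03 equations removes the quadratic terms:
185.8 x − 176.4 y = 11166.06
155.8 x − 80.6 y = 2846.18
Solving the 2×2 system: x ≈ -31.8, y ≈ -96.8 km.
Check against N01 (with the unrounded x, y): √((x + 109.6)²+(y − 68.6)²) = 182.79 ≈ 182.78 km. ✓

(-31.8, -96.8)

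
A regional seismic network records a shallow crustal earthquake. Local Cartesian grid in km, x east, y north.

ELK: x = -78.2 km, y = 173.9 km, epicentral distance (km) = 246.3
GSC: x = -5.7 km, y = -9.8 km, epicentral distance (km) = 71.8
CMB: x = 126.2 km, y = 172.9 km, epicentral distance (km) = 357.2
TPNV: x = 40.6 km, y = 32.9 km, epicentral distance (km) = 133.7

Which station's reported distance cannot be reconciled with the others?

CMB

Solve using three stations at a time. Using ELK, GSC, TPNV (subtract circle equations pairwise → linear system) gives (x, y) ≈ (-44.6, -70.1).
Distances from that point to each station vs reported:
  ELK: calculated 246.3 vs reported 246.3 → residual 0.0 km
  GSC: calculated 71.8 vs reported 71.8 → residual 0.0 km
  CMB: calculated 297.0 vs reported 357.2 → residual 60.2 km
  TPNV: calculated 133.7 vs reported 133.7 → residual 0.0 km
ELK, GSC, TPNV are mutually consistent (residuals ≈ 0); CMB is off by 60.2 km.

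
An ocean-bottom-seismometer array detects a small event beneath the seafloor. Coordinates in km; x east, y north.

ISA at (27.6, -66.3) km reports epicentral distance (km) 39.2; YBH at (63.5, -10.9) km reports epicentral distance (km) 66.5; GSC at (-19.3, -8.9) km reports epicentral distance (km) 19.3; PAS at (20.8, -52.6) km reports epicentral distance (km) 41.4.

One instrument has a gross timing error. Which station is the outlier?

ISA

Solve using three stations at a time. Using YBH, GSC, PAS (subtract circle equations pairwise → linear system) gives (x, y) ≈ (-2.6, -18.4).
Distances from that point to each station vs reported:
  ISA: calculated 56.6 vs reported 39.2 → residual 17.4 km
  YBH: calculated 66.5 vs reported 66.5 → residual 0.0 km
  GSC: calculated 19.3 vs reported 19.3 → residual 0.0 km
  PAS: calculated 41.4 vs reported 41.4 → residual 0.0 km
YBH, GSC, PAS are mutually consistent (residuals ≈ 0); ISA is off by 17.4 km.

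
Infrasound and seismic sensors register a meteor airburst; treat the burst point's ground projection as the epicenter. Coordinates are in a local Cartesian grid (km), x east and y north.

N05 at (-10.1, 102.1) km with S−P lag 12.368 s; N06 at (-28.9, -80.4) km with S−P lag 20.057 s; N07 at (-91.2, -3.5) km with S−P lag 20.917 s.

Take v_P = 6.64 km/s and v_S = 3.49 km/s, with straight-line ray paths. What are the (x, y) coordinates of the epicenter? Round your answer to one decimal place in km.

Distance from S−P lag: d = Δt · v_P v_S / (v_P − v_S) = Δt · (6.64·3.49)/(6.64−3.49) ≈ 7.3567·Δt.
So d_N05 = 90.99, d_N06 = 147.55, d_N07 = 153.88 km.
Circle about each station: (x + 10.1)² + (y − 102.1)² = 90.99²; (x + 28.9)² + (y + 80.4)² = 147.55²; (x + 91.2)² + (y + 3.5)² = 153.88².
Subtracting pairs of circle equations eliminates x²+y² and gives linear equations (the radical axes):
-37.6 x − 365.0 y = -16718.87
-162.2 x − 211.2 y = -17596.60
Solving the 2×2 system: x ≈ 56.4, y ≈ 40.0 km.
Check against N05 (with the unrounded x, y): √((x + 10.1)²+(y − 102.1)²) = 91.00 ≈ 90.99 km. ✓

56.4 km east, 40.0 km north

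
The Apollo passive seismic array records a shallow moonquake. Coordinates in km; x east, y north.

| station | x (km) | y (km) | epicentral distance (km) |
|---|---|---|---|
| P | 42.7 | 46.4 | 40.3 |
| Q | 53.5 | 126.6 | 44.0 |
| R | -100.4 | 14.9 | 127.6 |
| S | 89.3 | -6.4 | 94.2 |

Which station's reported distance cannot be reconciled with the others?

R

Solve using three stations at a time. Using P, Q, S (subtract circle equations pairwise → linear system) gives (x, y) ≈ (59.6, 83.0).
Distances from that point to each station vs reported:
  P: calculated 40.3 vs reported 40.3 → residual 0.0 km
  Q: calculated 44.0 vs reported 44.0 → residual 0.0 km
  R: calculated 173.9 vs reported 127.6 → residual 46.3 km
  S: calculated 94.2 vs reported 94.2 → residual 0.0 km
P, Q, S are mutually consistent (residuals ≈ 0); R is off by 46.3 km.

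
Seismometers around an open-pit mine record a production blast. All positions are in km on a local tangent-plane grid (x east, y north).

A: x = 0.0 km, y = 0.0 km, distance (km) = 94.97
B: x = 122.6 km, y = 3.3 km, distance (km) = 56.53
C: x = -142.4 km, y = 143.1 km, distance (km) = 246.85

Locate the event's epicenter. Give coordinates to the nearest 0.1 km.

Circle about each station: x² + y² = 94.97²; (x − 122.6)² + (y − 3.3)² = 56.53²; (x + 142.4)² + (y − 143.1)² = 246.85².
Subtracting pairs of circle equations eliminates x²+y² and gives linear equations (the radical axes):
245.2 x + 6.6 y = 20865.31
-284.8 x + 286.2 y = -11160.25
Solving the 2×2 system: x ≈ 83.9, y ≈ 44.5 km.
Check against A (with the unrounded x, y): √(x²+y²) = 94.97 ≈ 94.97 km. ✓

(83.9, 44.5)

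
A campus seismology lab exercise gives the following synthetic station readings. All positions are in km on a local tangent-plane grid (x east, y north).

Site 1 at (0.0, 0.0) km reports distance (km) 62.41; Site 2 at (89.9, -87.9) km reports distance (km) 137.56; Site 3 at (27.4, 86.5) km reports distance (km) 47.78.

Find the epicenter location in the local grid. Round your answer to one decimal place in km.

x ≈ 45.8 km, y ≈ 42.4 km

Circle about each station: x² + y² = 62.41²; (x − 89.9)² + (y + 87.9)² = 137.56²; (x − 27.4)² + (y − 86.5)² = 47.78².
Subtracting the Site 1 equation from the Site 2 and Site 3 equations removes the quadratic terms:
179.8 x − 175.8 y = 780.67
54.8 x + 173.0 y = 9845.09
Solving the 2×2 system: x ≈ 45.8, y ≈ 42.4 km.
Check against Site 1 (with the unrounded x, y): √(x²+y²) = 62.41 ≈ 62.41 km. ✓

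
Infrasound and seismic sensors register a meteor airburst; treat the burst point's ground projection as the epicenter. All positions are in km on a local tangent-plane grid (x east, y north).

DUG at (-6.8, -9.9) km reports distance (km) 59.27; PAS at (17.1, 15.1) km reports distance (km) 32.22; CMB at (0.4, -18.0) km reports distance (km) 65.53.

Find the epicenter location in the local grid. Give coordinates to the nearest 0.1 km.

x ≈ 10.8 km, y ≈ 46.7 km

Circle about each station: (x + 6.8)² + (y + 9.9)² = 59.27²; (x − 17.1)² + (y − 15.1)² = 32.22²; (x − 0.4)² + (y + 18.0)² = 65.53².
Subtracting the DUG equation from the PAS and CMB equations removes the quadratic terms:
47.8 x + 50.0 y = 2850.97
14.4 x − 16.2 y = -601.34
Solving the 2×2 system: x ≈ 10.8, y ≈ 46.7 km.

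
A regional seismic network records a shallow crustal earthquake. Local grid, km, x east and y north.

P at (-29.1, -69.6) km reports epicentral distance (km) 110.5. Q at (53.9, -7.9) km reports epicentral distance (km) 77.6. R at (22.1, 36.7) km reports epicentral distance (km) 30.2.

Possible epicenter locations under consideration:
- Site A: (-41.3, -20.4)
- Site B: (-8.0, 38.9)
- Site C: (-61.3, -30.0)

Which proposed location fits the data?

Site B

For each candidate, compare |candidate − station| to the reported distance:
Site A: residuals P 59.8, Q 18.4, R 55.1 → max 59.8 km
Site B: residuals P 0.0, Q 0.0, R 0.0 → max 0.0 km
Site C: residuals P 59.5, Q 39.7, R 76.6 → max 76.6 km
Only Site B has all residuals ≈ 0.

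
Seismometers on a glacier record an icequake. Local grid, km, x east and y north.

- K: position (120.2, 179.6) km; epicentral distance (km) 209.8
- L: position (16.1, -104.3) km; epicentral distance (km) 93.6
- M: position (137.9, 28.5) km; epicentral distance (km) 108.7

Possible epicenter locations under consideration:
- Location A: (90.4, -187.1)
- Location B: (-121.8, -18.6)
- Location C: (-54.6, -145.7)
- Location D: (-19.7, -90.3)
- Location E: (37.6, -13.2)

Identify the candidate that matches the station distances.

For each candidate, compare |candidate − station| to the reported distance:
Location A: residuals K 158.1, L 17.6, M 112.1 → max 158.1 km
Location B: residuals K 103.0, L 68.8, M 155.2 → max 155.2 km
Location C: residuals K 159.5, L 11.7, M 150.9 → max 159.5 km
Location D: residuals K 94.2, L 55.2, M 88.7 → max 94.2 km
Location E: residuals K 0.1, L 0.0, M 0.1 → max 0.1 km
Only Location E has all residuals ≈ 0.

Location E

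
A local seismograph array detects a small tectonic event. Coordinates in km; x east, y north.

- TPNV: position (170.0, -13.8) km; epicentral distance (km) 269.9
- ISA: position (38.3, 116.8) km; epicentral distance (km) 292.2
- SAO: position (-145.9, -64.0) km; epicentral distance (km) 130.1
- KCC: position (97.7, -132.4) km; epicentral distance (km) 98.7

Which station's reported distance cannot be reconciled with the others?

KCC

Solve using three stations at a time. Using TPNV, ISA, SAO (subtract circle equations pairwise → linear system) gives (x, y) ≈ (-57.3, -159.3).
Distances from that point to each station vs reported:
  TPNV: calculated 269.9 vs reported 269.9 → residual 0.0 km
  ISA: calculated 292.2 vs reported 292.2 → residual 0.0 km
  SAO: calculated 130.1 vs reported 130.1 → residual 0.0 km
  KCC: calculated 157.3 vs reported 98.7 → residual 58.6 km
TPNV, ISA, SAO are mutually consistent (residuals ≈ 0); KCC is off by 58.6 km.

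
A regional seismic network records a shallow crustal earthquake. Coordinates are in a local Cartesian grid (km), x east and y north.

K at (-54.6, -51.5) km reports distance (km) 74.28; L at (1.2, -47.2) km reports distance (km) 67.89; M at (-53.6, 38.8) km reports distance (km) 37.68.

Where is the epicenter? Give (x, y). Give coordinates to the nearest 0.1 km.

Circle about each station: (x + 54.6)² + (y + 51.5)² = 74.28²; (x − 1.2)² + (y + 47.2)² = 67.89²; (x + 53.6)² + (y − 38.8)² = 37.68².
Subtracting pairs of circle equations eliminates x²+y² and gives linear equations (the radical axes):
111.6 x + 8.6 y = -2495.66
2.0 x + 180.6 y = 2842.73
Solving the 2×2 system: x ≈ -23.6, y ≈ 16.0 km.

x ≈ -23.6 km, y ≈ 16.0 km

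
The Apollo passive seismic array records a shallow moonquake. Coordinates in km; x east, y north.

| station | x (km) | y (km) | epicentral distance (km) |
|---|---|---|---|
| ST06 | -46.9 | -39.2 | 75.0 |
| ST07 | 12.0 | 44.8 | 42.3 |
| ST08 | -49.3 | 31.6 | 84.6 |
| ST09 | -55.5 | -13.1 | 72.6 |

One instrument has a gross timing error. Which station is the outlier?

Solve using three stations at a time. Using ST06, ST07, ST09 (subtract circle equations pairwise → linear system) gives (x, y) ≈ (15.4, 2.6).
Distances from that point to each station vs reported:
  ST06: calculated 75.0 vs reported 75.0 → residual 0.0 km
  ST07: calculated 42.4 vs reported 42.3 → residual 0.1 km
  ST08: calculated 70.9 vs reported 84.6 → residual 13.7 km
  ST09: calculated 72.6 vs reported 72.6 → residual 0.0 km
ST06, ST07, ST09 are mutually consistent (residuals ≈ 0); ST08 is off by 13.7 km.

ST08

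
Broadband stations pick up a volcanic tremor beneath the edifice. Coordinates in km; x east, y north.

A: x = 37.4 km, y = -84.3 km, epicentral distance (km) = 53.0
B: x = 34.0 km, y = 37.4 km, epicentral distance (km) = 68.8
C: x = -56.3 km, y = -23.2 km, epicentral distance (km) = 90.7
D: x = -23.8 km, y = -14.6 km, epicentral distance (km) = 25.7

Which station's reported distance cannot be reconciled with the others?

Solve using three stations at a time. Using A, B, C (subtract circle equations pairwise → linear system) gives (x, y) ≈ (34.0, -31.4).
Distances from that point to each station vs reported:
  A: calculated 53.0 vs reported 53.0 → residual 0.0 km
  B: calculated 68.8 vs reported 68.8 → residual 0.0 km
  C: calculated 90.7 vs reported 90.7 → residual 0.0 km
  D: calculated 60.2 vs reported 25.7 → residual 34.5 km
A, B, C are mutually consistent (residuals ≈ 0); D is off by 34.5 km.

D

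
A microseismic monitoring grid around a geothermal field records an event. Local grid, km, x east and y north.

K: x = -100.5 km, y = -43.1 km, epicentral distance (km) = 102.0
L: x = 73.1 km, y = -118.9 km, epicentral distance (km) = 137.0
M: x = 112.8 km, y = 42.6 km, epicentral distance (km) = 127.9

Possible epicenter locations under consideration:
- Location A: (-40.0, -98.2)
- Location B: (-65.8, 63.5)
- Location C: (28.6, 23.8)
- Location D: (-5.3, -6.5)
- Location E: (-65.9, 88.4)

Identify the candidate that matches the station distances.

Location D

For each candidate, compare |candidate − station| to the reported distance:
Location A: residuals K 20.2, L 22.0, M 79.9 → max 79.9 km
Location B: residuals K 10.1, L 92.3, M 51.9 → max 92.3 km
Location C: residuals K 43.4, L 12.5, M 41.6 → max 43.4 km
Location D: residuals K 0.0, L 0.0, M 0.0 → max 0.0 km
Location E: residuals K 34.0, L 112.6, M 56.6 → max 112.6 km
Only Location D has all residuals ≈ 0.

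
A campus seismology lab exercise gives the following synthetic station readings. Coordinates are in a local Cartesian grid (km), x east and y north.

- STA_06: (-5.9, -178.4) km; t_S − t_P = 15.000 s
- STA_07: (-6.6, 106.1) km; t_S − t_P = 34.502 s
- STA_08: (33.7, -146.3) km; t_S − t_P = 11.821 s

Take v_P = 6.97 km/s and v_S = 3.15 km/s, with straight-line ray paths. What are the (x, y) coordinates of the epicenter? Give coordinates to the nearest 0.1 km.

-7.4 km east, -92.2 km north

Distance from S−P lag: d = Δt · v_P v_S / (v_P − v_S) = Δt · (6.97·3.15)/(6.97−3.15) ≈ 5.7475·Δt.
So d_STA_06 = 86.21, d_STA_07 = 198.30, d_STA_08 = 67.94 km.
Circle about each station: (x + 5.9)² + (y + 178.4)² = 86.21²; (x + 6.6)² + (y − 106.1)² = 198.30²; (x − 33.7)² + (y + 146.3)² = 67.94².
Subtracting the STA_06 equation from the STA_07 and STA_08 equations removes the quadratic terms:
-1.4 x + 569.0 y = -52451.33
79.2 x + 64.2 y = -6505.67
Solving the 2×2 system: x ≈ -7.4, y ≈ -92.2 km.
Check against STA_06 (with the unrounded x, y): √((x + 5.9)²+(y + 178.4)²) = 86.21 ≈ 86.21 km. ✓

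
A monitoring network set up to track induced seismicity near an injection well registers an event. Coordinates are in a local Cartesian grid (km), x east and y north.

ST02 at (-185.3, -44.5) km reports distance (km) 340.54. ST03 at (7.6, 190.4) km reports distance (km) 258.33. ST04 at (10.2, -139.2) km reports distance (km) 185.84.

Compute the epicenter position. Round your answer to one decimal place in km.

Circle about each station: (x + 185.3)² + (y + 44.5)² = 340.54²; (x − 7.6)² + (y − 190.4)² = 258.33²; (x − 10.2)² + (y + 139.2)² = 185.84².
Subtracting the ST02 equation from the ST03 and ST04 equations removes the quadratic terms:
385.8 x + 469.8 y = 49226.68
391.0 x − 189.4 y = 64595.33
Solving the 2×2 system: x ≈ 154.5, y ≈ -22.1 km.
Check against ST02 (with the unrounded x, y): √((x + 185.3)²+(y + 44.5)²) = 340.54 ≈ 340.54 km. ✓

154.5 km east, -22.1 km north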